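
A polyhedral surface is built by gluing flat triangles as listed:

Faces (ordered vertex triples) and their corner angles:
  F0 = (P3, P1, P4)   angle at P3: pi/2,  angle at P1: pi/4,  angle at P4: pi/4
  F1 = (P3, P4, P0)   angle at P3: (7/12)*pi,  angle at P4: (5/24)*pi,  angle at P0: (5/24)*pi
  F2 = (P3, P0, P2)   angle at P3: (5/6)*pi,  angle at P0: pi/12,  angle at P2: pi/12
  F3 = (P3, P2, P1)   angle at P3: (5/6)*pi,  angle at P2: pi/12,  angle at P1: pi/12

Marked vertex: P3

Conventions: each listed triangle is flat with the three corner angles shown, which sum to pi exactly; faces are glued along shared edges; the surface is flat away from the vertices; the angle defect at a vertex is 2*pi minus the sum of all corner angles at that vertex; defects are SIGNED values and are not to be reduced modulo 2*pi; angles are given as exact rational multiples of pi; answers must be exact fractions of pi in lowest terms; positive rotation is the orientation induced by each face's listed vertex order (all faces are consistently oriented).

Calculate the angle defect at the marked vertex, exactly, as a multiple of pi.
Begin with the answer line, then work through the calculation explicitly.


Answer: defect(P3) = (-3/4)*pi

Sum of corner angles at P3: (11/4)*pi
defect = 2*pi - (11/4)*pi


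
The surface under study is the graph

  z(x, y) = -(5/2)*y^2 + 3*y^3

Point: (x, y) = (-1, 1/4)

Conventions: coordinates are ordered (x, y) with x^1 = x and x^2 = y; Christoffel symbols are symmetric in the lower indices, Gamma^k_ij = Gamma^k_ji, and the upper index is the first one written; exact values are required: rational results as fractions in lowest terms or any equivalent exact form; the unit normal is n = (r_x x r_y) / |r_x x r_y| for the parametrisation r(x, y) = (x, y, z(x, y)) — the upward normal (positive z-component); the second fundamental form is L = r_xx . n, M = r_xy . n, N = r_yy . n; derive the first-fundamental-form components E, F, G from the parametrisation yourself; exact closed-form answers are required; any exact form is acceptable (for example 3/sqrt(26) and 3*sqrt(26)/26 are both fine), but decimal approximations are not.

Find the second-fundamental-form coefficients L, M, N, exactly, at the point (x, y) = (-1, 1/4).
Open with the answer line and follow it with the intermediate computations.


Answer: L = 0, M = 0, N = -8*sqrt(377)/377

z_x = 0, z_y = -11/16, z_xx = 0, z_xy = 0, z_yy = -1/2
E = 1, F = 0, G = 377/256; answer radicand W^2 = 377/256
unnormalised second-form numerators: l = 0, m = 0, n = -1/2; L = l/sqrt(377/256), and similarly M = m/sqrt(W^2), N = n/sqrt(W^2)


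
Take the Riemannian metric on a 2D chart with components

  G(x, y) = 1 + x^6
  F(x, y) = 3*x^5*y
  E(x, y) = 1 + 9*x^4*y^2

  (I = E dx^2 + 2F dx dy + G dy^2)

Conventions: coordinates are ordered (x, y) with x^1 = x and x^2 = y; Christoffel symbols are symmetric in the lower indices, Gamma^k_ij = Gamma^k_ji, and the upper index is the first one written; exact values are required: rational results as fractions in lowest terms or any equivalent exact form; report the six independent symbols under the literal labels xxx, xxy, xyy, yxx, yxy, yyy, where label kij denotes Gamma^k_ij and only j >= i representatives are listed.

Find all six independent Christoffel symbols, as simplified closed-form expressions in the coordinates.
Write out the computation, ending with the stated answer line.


E = 1 + 9*x^4*y^2; F = 3*x^5*y; G = 1 + x^6
Gamma^k_ij = (1/2) g^{kl} (d_i g_jl + d_j g_il - d_l g_ij), with g^inv = (1/(EG-F^2)) [[G, -F], [-F, E]]
first partials: E_x = 36*x^3*y^2, E_y = 18*x^4*y, F_x = 15*x^4*y, F_y = 3*x^5, G_x = 6*x^5, G_y = 0
D = EG - F^2 = 1 + 9*x^4*y^2 + x^6
expanded: Gamma^x_xx = (G E_x - 2F F_x + F E_y)/(2D), Gamma^x_xy = (G E_y - F G_x)/(2D), Gamma^x_yy = (2G F_y - G G_x - F G_y)/(2D), Gamma^y_xx = (2E F_x - E E_y - F E_x)/(2D), Gamma^y_xy = (E G_x - F E_y)/(2D), Gamma^y_yy = (E G_y - 2F F_y + F G_x)/(2D); substitute and cancel common factors

Answer: Gamma_xxx = 18*x^3*y^2/(x^6 + 9*x^4*y^2 + 1), Gamma_xxy = 9*x^4*y/(x^6 + 9*x^4*y^2 + 1), Gamma_xyy = 0, Gamma_yxx = 6*x^4*y/(x^6 + 9*x^4*y^2 + 1), Gamma_yxy = 3*x^5/(x^6 + 9*x^4*y^2 + 1), Gamma_yyy = 0


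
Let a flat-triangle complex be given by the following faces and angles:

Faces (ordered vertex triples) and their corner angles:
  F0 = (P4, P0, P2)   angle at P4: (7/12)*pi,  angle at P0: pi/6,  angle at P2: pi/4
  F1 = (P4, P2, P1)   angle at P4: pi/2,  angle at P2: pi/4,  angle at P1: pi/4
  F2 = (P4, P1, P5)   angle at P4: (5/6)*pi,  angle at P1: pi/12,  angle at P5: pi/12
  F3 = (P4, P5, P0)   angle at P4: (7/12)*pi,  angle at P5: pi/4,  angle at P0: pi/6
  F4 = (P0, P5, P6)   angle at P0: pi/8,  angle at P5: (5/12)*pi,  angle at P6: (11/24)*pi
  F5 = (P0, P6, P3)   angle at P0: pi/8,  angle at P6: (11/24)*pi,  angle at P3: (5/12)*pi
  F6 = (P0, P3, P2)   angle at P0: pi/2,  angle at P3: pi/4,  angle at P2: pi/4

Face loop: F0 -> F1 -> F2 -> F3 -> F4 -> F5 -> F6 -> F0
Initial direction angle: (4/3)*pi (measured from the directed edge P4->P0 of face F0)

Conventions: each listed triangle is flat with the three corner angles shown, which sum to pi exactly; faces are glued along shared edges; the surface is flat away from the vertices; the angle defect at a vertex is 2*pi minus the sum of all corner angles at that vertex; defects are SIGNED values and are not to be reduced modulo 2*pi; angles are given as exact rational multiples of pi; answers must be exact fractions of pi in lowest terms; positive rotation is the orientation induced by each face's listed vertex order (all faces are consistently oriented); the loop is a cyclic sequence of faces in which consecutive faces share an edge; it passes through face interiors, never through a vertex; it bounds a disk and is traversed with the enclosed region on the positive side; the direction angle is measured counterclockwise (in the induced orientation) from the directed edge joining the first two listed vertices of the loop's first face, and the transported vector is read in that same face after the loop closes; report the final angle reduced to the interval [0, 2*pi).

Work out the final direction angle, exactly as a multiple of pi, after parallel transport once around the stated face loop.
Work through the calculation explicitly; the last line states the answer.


enclosed vertex P0: corner angles sum to (13/12)*pi, defect = 2*pi - (13/12)*pi = (11/12)*pi
enclosed vertex P4: corner angles sum to (5/2)*pi, defect = 2*pi - (5/2)*pi = -pi/2
by Gauss-Bonnet the loop rotates the vector by the enclosed defect sum (positive orientation, mod 2*pi)
final angle = (4/3)*pi + (5/12)*pi = (7/4)*pi (mod 2*pi)

Answer: final direction angle = (7/4)*pi


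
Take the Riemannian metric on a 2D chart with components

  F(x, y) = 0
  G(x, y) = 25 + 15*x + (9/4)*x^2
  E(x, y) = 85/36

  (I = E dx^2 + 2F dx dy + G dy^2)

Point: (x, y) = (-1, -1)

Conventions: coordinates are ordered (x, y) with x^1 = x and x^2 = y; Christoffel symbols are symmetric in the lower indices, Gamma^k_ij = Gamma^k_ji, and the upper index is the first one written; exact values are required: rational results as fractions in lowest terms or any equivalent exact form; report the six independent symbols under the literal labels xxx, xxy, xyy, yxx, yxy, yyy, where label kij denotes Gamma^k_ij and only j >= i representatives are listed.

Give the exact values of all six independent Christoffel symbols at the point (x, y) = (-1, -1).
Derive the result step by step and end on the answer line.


E = 85/36, F = 0, G = 49/4 at the point
E_x = 0, E_y = 0, F_x = 0, F_y = 0, G_x = 21/2, G_y = 0
EG - F^2 = 4165/144;  g^inv = (144/4165) * [[49/4, 0], [0, 85/36]]
first-kind symbols [ij,l] = (1/2)(d_i g_jl + d_j g_il - d_l g_ij): [xx,x] = E_x/2 = 0, [xx,y] = F_x - E_y/2 = 0, [xy,x] = E_y/2 = 0, [xy,y] = G_x/2 = 21/4, [yy,x] = F_y - G_x/2 = -21/4, [yy,y] = G_y/2 = 0
Gamma^x_ij = (G*[ij,x] - F*[ij,y])/(EG - F^2), Gamma^y_ij = (E*[ij,y] - F*[ij,x])/(EG - F^2)

Answer: Gamma_xxx = 0, Gamma_xxy = 0, Gamma_xyy = -189/85, Gamma_yxx = 0, Gamma_yxy = 3/7, Gamma_yyy = 0


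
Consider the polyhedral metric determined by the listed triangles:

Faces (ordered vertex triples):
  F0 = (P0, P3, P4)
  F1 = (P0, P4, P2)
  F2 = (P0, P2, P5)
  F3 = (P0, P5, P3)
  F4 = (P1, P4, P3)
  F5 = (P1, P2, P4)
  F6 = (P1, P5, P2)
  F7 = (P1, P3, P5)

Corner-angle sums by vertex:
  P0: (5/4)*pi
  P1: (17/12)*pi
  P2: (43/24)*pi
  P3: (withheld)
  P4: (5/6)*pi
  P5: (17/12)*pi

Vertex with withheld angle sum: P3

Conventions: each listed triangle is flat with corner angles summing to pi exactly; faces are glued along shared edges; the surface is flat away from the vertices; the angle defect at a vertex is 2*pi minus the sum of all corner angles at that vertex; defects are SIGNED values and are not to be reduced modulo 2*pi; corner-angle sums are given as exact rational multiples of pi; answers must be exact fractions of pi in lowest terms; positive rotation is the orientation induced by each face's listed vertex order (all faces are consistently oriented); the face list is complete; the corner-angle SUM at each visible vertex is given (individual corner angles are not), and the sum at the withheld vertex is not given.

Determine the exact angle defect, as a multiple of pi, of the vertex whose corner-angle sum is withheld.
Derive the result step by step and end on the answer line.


V = 6, E = 12, F = 8; chi = V - E + F = 2
Gauss-Bonnet: total defect = 2*pi*chi = 4*pi; visible defects sum to (79/24)*pi

Answer: defect(P3) = (17/24)*pi


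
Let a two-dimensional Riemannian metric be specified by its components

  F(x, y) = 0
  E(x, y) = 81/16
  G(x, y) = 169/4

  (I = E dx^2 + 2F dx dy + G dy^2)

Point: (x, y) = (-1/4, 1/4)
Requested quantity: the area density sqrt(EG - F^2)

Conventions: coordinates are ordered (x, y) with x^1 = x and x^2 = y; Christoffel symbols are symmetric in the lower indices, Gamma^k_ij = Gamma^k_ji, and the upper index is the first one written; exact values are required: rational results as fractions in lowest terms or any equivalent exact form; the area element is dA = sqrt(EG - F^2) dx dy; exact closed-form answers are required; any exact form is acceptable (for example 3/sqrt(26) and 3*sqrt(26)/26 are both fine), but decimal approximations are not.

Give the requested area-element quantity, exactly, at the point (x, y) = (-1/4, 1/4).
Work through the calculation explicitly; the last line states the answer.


E = 81/16, F = 0, G = 169/4; EG - F^2 = 13689/64

Answer: sqrt(EG - F^2) = 117/8


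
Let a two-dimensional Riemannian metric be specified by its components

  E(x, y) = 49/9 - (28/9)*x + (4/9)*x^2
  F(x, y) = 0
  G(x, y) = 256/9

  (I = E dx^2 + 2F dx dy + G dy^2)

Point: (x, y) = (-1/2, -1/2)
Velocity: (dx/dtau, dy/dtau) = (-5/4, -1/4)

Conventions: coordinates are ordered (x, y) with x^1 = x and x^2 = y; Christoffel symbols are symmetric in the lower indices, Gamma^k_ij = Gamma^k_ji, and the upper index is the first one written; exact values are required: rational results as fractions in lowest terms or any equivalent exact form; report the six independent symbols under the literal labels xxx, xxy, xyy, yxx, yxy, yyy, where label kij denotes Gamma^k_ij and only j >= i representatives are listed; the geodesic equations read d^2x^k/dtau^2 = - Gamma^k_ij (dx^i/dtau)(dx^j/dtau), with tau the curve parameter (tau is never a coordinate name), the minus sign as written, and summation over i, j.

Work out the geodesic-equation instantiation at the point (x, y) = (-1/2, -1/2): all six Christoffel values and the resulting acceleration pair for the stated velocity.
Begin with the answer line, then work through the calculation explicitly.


Answer: Gamma_xxx = -1/4, Gamma_xxy = 0, Gamma_xyy = 0, Gamma_yxx = 0, Gamma_yxy = 0, Gamma_yyy = 0; accelerations (d^2x/dtau^2, d^2y/dtau^2) = (25/64, 0)

E = 64/9, F = 0, G = 256/9 at the point
E_x = -32/9, E_y = 0, F_x = 0, F_y = 0, G_x = 0, G_y = 0
EG - F^2 = 16384/81;  g^inv = (81/16384) * [[256/9, 0], [0, 64/9]]
first-kind symbols [ij,l] = (1/2)(d_i g_jl + d_j g_il - d_l g_ij): [xx,x] = E_x/2 = -16/9, [xx,y] = F_x - E_y/2 = 0, [xy,x] = E_y/2 = 0, [xy,y] = G_x/2 = 0, [yy,x] = F_y - G_x/2 = 0, [yy,y] = G_y/2 = 0
Gamma^x_ij = (G*[ij,x] - F*[ij,y])/(EG - F^2), Gamma^y_ij = (E*[ij,y] - F*[ij,x])/(EG - F^2)
Gamma_xxx = -1/4, Gamma_xxy = 0, Gamma_xyy = 0, Gamma_yxx = 0, Gamma_yxy = 0, Gamma_yyy = 0
d^2x/dtau^2 = -(Gamma_xxx*(-5/4)^2 + 2*Gamma_xxy*(-5/4)*(-1/4) + Gamma_xyy*(-1/4)^2) = 25/64
d^2y/dtau^2 = -(Gamma_yxx*(-5/4)^2 + 2*Gamma_yxy*(-5/4)*(-1/4) + Gamma_yyy*(-1/4)^2) = 0


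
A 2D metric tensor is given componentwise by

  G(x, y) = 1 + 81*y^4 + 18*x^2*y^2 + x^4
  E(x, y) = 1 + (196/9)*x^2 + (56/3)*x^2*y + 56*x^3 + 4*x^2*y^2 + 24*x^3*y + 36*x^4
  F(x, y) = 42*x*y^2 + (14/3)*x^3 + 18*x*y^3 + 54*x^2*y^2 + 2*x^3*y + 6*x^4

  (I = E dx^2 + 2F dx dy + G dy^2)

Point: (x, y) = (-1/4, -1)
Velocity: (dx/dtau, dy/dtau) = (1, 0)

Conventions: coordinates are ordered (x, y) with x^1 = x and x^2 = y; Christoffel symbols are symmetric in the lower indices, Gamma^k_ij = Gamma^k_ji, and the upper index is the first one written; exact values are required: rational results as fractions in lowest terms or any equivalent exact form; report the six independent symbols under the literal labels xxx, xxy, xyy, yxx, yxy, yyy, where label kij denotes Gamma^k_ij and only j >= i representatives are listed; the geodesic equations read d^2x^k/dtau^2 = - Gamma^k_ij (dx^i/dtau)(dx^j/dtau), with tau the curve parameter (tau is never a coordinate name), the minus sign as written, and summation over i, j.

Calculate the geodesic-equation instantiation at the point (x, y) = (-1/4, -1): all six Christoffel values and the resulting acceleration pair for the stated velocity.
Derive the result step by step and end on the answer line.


E = 625/576, F = -1015/384, G = 21281/256 at the point
E_x = 7/36, E_y = 7/24, F_x = -23/8, F_y = 23/32, G_x = -145/16, G_y = -1305/4
EG - F^2 = 191725/2304;  g^inv = (2304/191725) * [[21281/256, 1015/384], [1015/384, 625/576]]
first-kind symbols [ij,l] = (1/2)(d_i g_jl + d_j g_il - d_l g_ij): [xx,x] = E_x/2 = 7/72, [xx,y] = F_x - E_y/2 = -145/48, [xy,x] = E_y/2 = 7/48, [xy,y] = G_x/2 = -145/32, [yy,x] = F_y - G_x/2 = 21/4, [yy,y] = G_y/2 = -1305/8
Gamma^x_ij = (G*[ij,x] - F*[ij,y])/(EG - F^2), Gamma^y_ij = (E*[ij,y] - F*[ij,x])/(EG - F^2)
Gamma_xxx = 224/191725, Gamma_xxy = 336/191725, Gamma_xyy = 12096/191725, Gamma_yxx = -1392/38345, Gamma_yxy = -2088/38345, Gamma_yyy = -75168/38345
d^2x/dtau^2 = -(Gamma_xxx*(1)^2 + 2*Gamma_xxy*(1)*(0) + Gamma_xyy*(0)^2) = -224/191725
d^2y/dtau^2 = -(Gamma_yxx*(1)^2 + 2*Gamma_yxy*(1)*(0) + Gamma_yyy*(0)^2) = 1392/38345

Answer: Gamma_xxx = 224/191725, Gamma_xxy = 336/191725, Gamma_xyy = 12096/191725, Gamma_yxx = -1392/38345, Gamma_yxy = -2088/38345, Gamma_yyy = -75168/38345; accelerations (d^2x/dtau^2, d^2y/dtau^2) = (-224/191725, 1392/38345)


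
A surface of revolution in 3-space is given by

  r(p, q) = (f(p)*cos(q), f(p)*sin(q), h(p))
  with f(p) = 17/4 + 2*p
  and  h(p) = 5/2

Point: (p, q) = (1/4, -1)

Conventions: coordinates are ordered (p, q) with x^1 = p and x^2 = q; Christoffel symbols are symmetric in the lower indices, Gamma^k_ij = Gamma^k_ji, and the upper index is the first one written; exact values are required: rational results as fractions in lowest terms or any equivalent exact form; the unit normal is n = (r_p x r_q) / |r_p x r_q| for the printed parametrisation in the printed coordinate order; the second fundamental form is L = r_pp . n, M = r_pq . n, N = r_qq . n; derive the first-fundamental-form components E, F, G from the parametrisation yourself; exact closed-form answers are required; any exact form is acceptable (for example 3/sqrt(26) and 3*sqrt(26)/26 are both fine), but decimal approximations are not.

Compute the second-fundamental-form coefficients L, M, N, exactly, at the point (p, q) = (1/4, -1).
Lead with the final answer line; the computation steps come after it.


Answer: L = 0, M = 0, N = 0

f = 19/4, f' = 2, f'' = 0, h' = 0, h'' = 0
E = 4, F = 0, G = 361/16; answer radicand W^2 = 4
unnormalised second-form numerators: l = 0, m = 0, n = 0; L = l/sqrt(4), and similarly M = m/sqrt(W^2), N = n/sqrt(W^2)


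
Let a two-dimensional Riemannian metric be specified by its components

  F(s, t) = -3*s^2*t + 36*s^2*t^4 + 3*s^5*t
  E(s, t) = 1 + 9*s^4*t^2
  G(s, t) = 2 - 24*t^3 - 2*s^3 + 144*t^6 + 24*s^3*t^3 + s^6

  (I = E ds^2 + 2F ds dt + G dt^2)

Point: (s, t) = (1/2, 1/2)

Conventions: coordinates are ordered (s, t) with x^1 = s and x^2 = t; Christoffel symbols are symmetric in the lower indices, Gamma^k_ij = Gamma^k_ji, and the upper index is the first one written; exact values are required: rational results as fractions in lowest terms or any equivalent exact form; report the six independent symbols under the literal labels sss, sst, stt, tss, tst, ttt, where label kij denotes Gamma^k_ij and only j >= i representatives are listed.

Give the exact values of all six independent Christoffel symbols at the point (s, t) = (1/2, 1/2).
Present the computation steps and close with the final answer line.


E = 73/64, F = 15/64, G = 89/64 at the point
E_s = 9/8, E_t = 9/16, F_s = 39/32, F_t = 123/32, G_s = 15/16, G_t = 45/4
EG - F^2 = 49/32;  g^inv = (32/49) * [[89/64, -15/64], [-15/64, 73/64]]
first-kind symbols [ij,l] = (1/2)(d_i g_jl + d_j g_il - d_l g_ij): [ss,s] = E_s/2 = 9/16, [ss,t] = F_s - E_t/2 = 15/16, [st,s] = E_t/2 = 9/32, [st,t] = G_s/2 = 15/32, [tt,s] = F_t - G_s/2 = 27/8, [tt,t] = G_t/2 = 45/8
Gamma^s_ij = (G*[ij,s] - F*[ij,t])/(EG - F^2), Gamma^t_ij = (E*[ij,t] - F*[ij,s])/(EG - F^2)

Answer: Gamma_sss = 18/49, Gamma_sst = 9/49, Gamma_stt = 108/49, Gamma_tss = 30/49, Gamma_tst = 15/49, Gamma_ttt = 180/49


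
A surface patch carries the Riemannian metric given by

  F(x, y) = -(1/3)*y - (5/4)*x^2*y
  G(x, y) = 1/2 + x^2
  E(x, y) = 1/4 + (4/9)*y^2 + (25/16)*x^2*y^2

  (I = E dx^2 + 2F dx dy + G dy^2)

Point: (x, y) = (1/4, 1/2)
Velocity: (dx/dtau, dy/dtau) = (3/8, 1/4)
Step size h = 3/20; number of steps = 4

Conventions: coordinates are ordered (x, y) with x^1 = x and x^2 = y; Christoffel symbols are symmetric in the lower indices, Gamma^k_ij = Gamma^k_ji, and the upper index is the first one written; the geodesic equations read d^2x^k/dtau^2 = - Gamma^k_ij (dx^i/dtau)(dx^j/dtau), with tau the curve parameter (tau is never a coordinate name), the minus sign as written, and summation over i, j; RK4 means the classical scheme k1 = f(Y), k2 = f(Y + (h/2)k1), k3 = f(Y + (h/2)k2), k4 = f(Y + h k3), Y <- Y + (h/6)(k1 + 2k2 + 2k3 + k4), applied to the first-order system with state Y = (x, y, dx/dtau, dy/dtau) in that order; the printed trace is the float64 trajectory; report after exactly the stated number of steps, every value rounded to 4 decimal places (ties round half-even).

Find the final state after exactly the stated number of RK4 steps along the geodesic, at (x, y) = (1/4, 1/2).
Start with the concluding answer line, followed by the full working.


Answer: x = 0.4678, y = 0.6599, dx/dtau = 0.3492, dy/dtau = 0.2840

f(Y) = (dx/dtau, dy/dtau, -Gamma^x_ij Y'^i Y'^j, -Gamma^y_ij Y'^i Y'^j) with the Gammas evaluated at the stage position; h = 0.150000; intermediate values shown to 6 dp
step 0: x = 0.2500, y = 0.5000, dx/dtau = 0.3750, dy/dtau = 0.2500
step 1:
  k1: at (x, y) = (0.250000, 0.500000), (dx/dtau, dy/dtau) = (0.375000, 0.250000); Gamma_xxx = -0.373119, Gamma_xxy = 1.168247, Gamma_xyy = -2.131800, Gamma_yxx = -1.173888, Gamma_yxy = 0.871720, Gamma_yyy = -0.779686; k1 = (0.375000, 0.250000, -0.033339, 0.050361)
  k2: at (x, y) = (0.278125, 0.518750), (dx/dtau, dy/dtau) = (0.372500, 0.253777); Gamma_xxx = -0.429602, Gamma_xxy = 1.268348, Gamma_xyy = -2.241446, Gamma_yxx = -1.298652, Gamma_yxy = 0.971783, Gamma_yyy = -0.866041; k2 = (0.372500, 0.253777, -0.035833, 0.052242)
  k3: at (x, y) = (0.277937, 0.519033), (dx/dtau, dy/dtau) = (0.372312, 0.253918); Gamma_xxx = -0.429734, Gamma_xxy = 1.268242, Gamma_xyy = -2.239980, Gamma_yxx = -1.299028, Gamma_yxy = 0.971712, Gamma_yyy = -0.865841; k3 = (0.372312, 0.253918, -0.035802, 0.052166)
  k4: at (x, y) = (0.305847, 0.538088), (dx/dtau, dy/dtau) = (0.369630, 0.257825); Gamma_xxx = -0.494558, Gamma_xxy = 1.374213, Gamma_xyy = -2.347393, Gamma_yxx = -1.430479, Gamma_yxy = 1.076235, Gamma_yyy = -0.958190; k4 = (0.369630, 0.257825, -0.038315, 0.054005)
  Y <- Y + (h/6)(k1 + 2k2 + 2k3 + k4): x = 0.3059, y = 0.5381, dx/dtau = 0.3696, dy/dtau = 0.2578
step 2:
  k1: at (x, y) = (0.305856, 0.538080), (dx/dtau, dy/dtau) = (0.369627, 0.257830); Gamma_xxx = -0.494562, Gamma_xxy = 1.374230, Gamma_xyy = -2.347456, Gamma_yxx = -1.430479, Gamma_yxy = 1.076249, Gamma_yyy = -0.958209; k1 = (0.369627, 0.257830, -0.038312, 0.054001)
  k2: at (x, y) = (0.333578, 0.557418), (dx/dtau, dy/dtau) = (0.366754, 0.261880); Gamma_xxx = -0.568323, Gamma_xxy = 1.485875, Gamma_xyy = -2.452315, Gamma_yxx = -1.569140, Gamma_yxy = 1.185829, Gamma_yyy = -1.056465; k2 = (0.366754, 0.261880, -0.040796, 0.055729)
  k3: at (x, y) = (0.333363, 0.557721), (dx/dtau, dy/dtau) = (0.366567, 0.262009); Gamma_xxx = -0.568418, Gamma_xxy = 1.485616, Gamma_xyy = -2.450550, Gamma_yxx = -1.569615, Gamma_yxy = 1.185749, Gamma_yyy = -1.056126; k3 = (0.366567, 0.262009, -0.040762, 0.055645)
  k4: at (x, y) = (0.360841, 0.577382), (dx/dtau, dy/dtau) = (0.363513, 0.266176); Gamma_xxx = -0.651573, Gamma_xxy = 1.602398, Gamma_xyy = -2.551908, Gamma_yxx = -1.716218, Gamma_yxy = 1.300880, Gamma_yyy = -1.159864; k4 = (0.363513, 0.266176, -0.043189, 0.057217)
  Y <- Y + (h/6)(k1 + 2k2 + 2k3 + k4): x = 0.3609, y = 0.5774, dx/dtau = 0.3635, dy/dtau = 0.2662
step 3:
  k1: at (x, y) = (0.360851, 0.577375), (dx/dtau, dy/dtau) = (0.363511, 0.266179); Gamma_xxx = -0.651580, Gamma_xxy = 1.602421, Gamma_xyy = -2.551973, Gamma_yxx = -1.716219, Gamma_yxy = 1.300895, Gamma_yyy = -1.159887; k1 = (0.363511, 0.266179, -0.043187, 0.057215)
  k2: at (x, y) = (0.388114, 0.597338), (dx/dtau, dy/dtau) = (0.360272, 0.270470); Gamma_xxx = -0.744583, Gamma_xxy = 1.724036, Gamma_xyy = -2.649620, Gamma_yxx = -1.871511, Gamma_yxy = 1.422154, Gamma_yyy = -1.268896; k2 = (0.360272, 0.270470, -0.045516, 0.058582)
  k3: at (x, y) = (0.387871, 0.597660), (dx/dtau, dy/dtau) = (0.360098, 0.270572); Gamma_xxx = -0.744617, Gamma_xxy = 1.723589, Gamma_xyy = -2.647555, Gamma_yxx = -1.872088, Gamma_yxy = 1.422050, Gamma_yyy = -1.268384; k3 = (0.360098, 0.270572, -0.045486, 0.058504)
  k4: at (x, y) = (0.414866, 0.617961), (dx/dtau, dy/dtau) = (0.356688, 0.274954); Gamma_xxx = -0.847722, Gamma_xxy = 1.849353, Gamma_xyy = -2.740663, Gamma_yxx = -2.036986, Gamma_yxy = 1.549855, Gamma_yyy = -1.382073; k4 = (0.356688, 0.274954, -0.047697, 0.059646)
  Y <- Y + (h/6)(k1 + 2k2 + 2k3 + k4): x = 0.4149, y = 0.6180, dx/dtau = 0.3567, dy/dtau = 0.2750
step 4:
  k1: at (x, y) = (0.414874, 0.617955), (dx/dtau, dy/dtau) = (0.356689, 0.274955); Gamma_xxx = -0.847733, Gamma_xxy = 1.849379, Gamma_xyy = -2.740724, Gamma_yxx = -2.036990, Gamma_yxy = 1.549872, Gamma_yyy = -1.382100; k1 = (0.356689, 0.274955, -0.047696, 0.059645)
  k2: at (x, y) = (0.441626, 0.638577), (dx/dtau, dy/dtau) = (0.353112, 0.279428); Gamma_xxx = -0.961244, Gamma_xxy = 1.978921, Gamma_xyy = -2.829185, Gamma_yxx = -2.212409, Gamma_yxy = 1.684718, Gamma_yyy = -1.500165; k2 = (0.353112, 0.279428, -0.049759, 0.060534)
  k3: at (x, y) = (0.441358, 0.638913), (dx/dtau, dy/dtau) = (0.352957, 0.279495); Gamma_xxx = -0.961185, Gamma_xxy = 1.978254, Gamma_xyy = -2.826843, Gamma_yxx = -2.213076, Gamma_yxy = 1.684565, Gamma_yyy = -1.499452; k3 = (0.352957, 0.279495, -0.049740, 0.060472)
  k4: at (x, y) = (0.467818, 0.659880), (dx/dtau, dy/dtau) = (0.349228, 0.284025); Gamma_xxx = -1.085144, Gamma_xxy = 2.110793, Gamma_xyy = -2.909993, Gamma_yxx = -2.400030, Gamma_yxy = 1.826729, Gamma_yyy = -1.621189; k4 = (0.349228, 0.284025, -0.051643, 0.061105)
  Y <- Y + (h/6)(k1 + 2k2 + 2k3 + k4): x = 0.4678, y = 0.6599, dx/dtau = 0.3492, dy/dtau = 0.2840


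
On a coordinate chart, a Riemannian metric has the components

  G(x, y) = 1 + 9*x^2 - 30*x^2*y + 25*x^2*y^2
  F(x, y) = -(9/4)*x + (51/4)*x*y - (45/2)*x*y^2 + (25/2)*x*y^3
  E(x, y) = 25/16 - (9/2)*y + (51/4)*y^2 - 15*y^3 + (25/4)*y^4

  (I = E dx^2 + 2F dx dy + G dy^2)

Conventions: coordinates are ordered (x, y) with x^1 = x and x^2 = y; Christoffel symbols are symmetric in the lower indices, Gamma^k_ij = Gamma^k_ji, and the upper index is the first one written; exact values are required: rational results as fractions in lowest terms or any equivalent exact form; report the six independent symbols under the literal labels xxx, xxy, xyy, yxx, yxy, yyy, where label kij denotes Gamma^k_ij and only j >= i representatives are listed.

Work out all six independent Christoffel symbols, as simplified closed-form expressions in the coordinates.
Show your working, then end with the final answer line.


E = 25/16 - (9/2)*y + (51/4)*y^2 - 15*y^3 + (25/4)*y^4; F = -(9/4)*x + (51/4)*x*y - (45/2)*x*y^2 + (25/2)*x*y^3; G = 1 + 9*x^2 - 30*x^2*y + 25*x^2*y^2
Gamma^k_ij = (1/2) g^{kl} (d_i g_jl + d_j g_il - d_l g_ij), with g^inv = (1/(EG-F^2)) [[G, -F], [-F, E]]
first partials: E_x = 0, E_y = -9/2 + (51/2)*y - 45*y^2 + 25*y^3, F_x = -9/4 + (51/4)*y - (45/2)*y^2 + (25/2)*y^3, F_y = (51/4)*x - 45*x*y + (75/2)*x*y^2, G_x = 18*x - 60*x*y + 50*x*y^2, G_y = -30*x^2 + 50*x^2*y
D = EG - F^2 = 25/16 - (9/2)*y + (51/4)*y^2 + 9*x^2 - 15*y^3 - 30*x^2*y + (25/4)*y^4 + 25*x^2*y^2
expanded: Gamma^x_xx = (G E_x - 2F F_x + F E_y)/(2D), Gamma^x_xy = (G E_y - F G_x)/(2D), Gamma^x_yy = (2G F_y - G G_x - F G_y)/(2D), Gamma^y_xx = (2E F_x - E E_y - F E_x)/(2D), Gamma^y_xy = (E G_x - F E_y)/(2D), Gamma^y_yy = (E G_y - 2F F_y + F G_x)/(2D); substitute and cancel common factors

Answer: Gamma_xxx = 0, Gamma_xxy = (200*y^3 - 360*y^2 + 204*y - 36)/(400*x^2*y^2 - 480*x^2*y + 144*x^2 + 100*y^4 - 240*y^3 + 204*y^2 - 72*y + 25), Gamma_xyy = (200*x*y^2 - 240*x*y + 60*x)/(400*x^2*y^2 - 480*x^2*y + 144*x^2 + 100*y^4 - 240*y^3 + 204*y^2 - 72*y + 25), Gamma_yxx = 0, Gamma_yxy = (400*x*y^2 - 480*x*y + 144*x)/(400*x^2*y^2 - 480*x^2*y + 144*x^2 + 100*y^4 - 240*y^3 + 204*y^2 - 72*y + 25), Gamma_yyy = (400*x^2*y - 240*x^2)/(400*x^2*y^2 - 480*x^2*y + 144*x^2 + 100*y^4 - 240*y^3 + 204*y^2 - 72*y + 25)


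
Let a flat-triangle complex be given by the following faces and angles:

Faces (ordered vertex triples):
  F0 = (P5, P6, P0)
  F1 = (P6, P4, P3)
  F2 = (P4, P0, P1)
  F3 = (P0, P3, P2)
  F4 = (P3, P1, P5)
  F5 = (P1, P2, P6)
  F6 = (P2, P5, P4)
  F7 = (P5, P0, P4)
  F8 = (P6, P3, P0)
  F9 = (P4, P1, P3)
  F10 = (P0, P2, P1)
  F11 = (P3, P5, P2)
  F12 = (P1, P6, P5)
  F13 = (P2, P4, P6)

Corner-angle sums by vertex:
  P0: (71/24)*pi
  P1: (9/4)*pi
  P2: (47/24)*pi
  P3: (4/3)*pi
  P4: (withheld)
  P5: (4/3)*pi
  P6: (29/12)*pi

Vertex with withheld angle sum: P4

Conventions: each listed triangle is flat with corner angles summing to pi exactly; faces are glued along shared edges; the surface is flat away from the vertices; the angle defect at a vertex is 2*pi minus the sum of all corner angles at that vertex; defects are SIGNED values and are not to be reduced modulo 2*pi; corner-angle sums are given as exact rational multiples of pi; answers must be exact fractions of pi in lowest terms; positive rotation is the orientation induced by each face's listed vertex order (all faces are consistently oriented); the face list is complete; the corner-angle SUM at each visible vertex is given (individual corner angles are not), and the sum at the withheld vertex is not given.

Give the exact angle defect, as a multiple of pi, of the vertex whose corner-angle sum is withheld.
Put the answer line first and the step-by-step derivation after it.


Answer: defect(P4) = pi/4

V = 7, E = 21, F = 14; chi = V - E + F = 0
Gauss-Bonnet: total defect = 2*pi*chi = 0; visible defects sum to -pi/4


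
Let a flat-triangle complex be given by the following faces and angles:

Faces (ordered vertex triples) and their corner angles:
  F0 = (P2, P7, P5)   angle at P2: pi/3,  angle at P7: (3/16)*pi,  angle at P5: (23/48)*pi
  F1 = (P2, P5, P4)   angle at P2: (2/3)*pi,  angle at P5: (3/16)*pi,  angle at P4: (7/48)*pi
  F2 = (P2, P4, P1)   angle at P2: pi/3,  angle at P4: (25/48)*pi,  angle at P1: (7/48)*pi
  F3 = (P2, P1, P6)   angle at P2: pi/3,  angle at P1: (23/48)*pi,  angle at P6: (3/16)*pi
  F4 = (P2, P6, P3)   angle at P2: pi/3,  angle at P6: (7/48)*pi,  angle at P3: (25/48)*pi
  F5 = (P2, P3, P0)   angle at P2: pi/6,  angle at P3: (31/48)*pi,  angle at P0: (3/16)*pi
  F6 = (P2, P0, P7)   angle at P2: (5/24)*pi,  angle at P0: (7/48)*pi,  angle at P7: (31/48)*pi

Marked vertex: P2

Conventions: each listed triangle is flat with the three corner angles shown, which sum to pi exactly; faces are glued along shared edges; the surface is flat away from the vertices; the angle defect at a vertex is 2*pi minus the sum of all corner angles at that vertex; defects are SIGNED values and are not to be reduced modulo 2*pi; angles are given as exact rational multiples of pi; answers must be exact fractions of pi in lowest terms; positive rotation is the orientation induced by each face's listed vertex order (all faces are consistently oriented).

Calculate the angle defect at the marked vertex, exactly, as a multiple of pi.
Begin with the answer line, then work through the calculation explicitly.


Answer: defect(P2) = (-3/8)*pi

Sum of corner angles at P2: (19/8)*pi
defect = 2*pi - (19/8)*pi


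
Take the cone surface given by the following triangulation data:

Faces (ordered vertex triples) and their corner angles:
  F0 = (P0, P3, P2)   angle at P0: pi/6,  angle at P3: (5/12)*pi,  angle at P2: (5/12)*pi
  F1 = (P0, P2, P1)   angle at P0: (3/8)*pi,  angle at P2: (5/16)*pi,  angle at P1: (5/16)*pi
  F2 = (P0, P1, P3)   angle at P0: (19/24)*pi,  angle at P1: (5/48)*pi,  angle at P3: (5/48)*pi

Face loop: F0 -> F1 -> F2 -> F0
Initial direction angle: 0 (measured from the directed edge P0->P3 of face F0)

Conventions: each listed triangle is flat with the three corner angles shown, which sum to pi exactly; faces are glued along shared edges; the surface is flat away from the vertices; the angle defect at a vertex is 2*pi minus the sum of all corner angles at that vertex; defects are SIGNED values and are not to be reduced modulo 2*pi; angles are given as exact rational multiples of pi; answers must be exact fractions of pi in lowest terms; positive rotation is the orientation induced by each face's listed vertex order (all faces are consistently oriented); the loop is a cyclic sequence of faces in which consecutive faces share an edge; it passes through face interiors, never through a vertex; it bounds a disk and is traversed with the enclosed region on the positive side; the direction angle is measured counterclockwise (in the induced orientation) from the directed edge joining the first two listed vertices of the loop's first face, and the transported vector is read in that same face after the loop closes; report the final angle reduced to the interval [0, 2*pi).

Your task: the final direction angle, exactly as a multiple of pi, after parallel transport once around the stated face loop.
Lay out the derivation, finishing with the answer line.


enclosed vertex P0: corner angles sum to (4/3)*pi, defect = 2*pi - (4/3)*pi = (2/3)*pi
by Gauss-Bonnet the loop rotates the vector by the enclosed defect sum (positive orientation, mod 2*pi)
final angle = 0 + (2/3)*pi = (2/3)*pi (mod 2*pi)

Answer: final direction angle = (2/3)*pi


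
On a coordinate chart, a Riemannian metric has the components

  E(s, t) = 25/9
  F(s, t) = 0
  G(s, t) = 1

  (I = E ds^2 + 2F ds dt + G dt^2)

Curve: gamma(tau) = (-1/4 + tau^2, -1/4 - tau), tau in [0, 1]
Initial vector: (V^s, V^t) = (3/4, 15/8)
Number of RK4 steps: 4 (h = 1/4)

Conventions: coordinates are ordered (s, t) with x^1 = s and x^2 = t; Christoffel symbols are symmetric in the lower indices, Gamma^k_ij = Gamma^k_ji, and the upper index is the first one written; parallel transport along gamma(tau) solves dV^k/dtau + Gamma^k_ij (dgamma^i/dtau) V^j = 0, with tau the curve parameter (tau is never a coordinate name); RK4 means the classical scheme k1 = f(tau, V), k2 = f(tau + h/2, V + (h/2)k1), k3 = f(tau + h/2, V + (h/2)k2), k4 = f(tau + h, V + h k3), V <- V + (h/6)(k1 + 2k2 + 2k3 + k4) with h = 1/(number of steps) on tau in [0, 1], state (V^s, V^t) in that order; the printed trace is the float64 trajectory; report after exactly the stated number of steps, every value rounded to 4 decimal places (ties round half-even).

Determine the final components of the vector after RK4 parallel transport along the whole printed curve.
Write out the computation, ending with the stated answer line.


gamma'(tau) = (2*tau, -1); f(tau, V)^k = -Gamma^k_ij(gamma(tau)) gamma'^i(tau) V^j; h = 1/4; intermediate values shown to 6 dp
curve data and Christoffel symbols at the stage parameters:
  tau = 0.000000: gamma = (-0.250000, -0.250000), gamma' = (0.000000, -1.000000); Gamma_sss = 0.000000, Gamma_sst = 0.000000, Gamma_stt = 0.000000, Gamma_tss = 0.000000, Gamma_tst = 0.000000, Gamma_ttt = 0.000000
  tau = 0.125000: gamma = (-0.234375, -0.375000), gamma' = (0.250000, -1.000000); Gamma_sss = 0.000000, Gamma_sst = 0.000000, Gamma_stt = 0.000000, Gamma_tss = 0.000000, Gamma_tst = 0.000000, Gamma_ttt = 0.000000
  tau = 0.250000: gamma = (-0.187500, -0.500000), gamma' = (0.500000, -1.000000); Gamma_sss = 0.000000, Gamma_sst = 0.000000, Gamma_stt = 0.000000, Gamma_tss = 0.000000, Gamma_tst = 0.000000, Gamma_ttt = 0.000000
  tau = 0.375000: gamma = (-0.109375, -0.625000), gamma' = (0.750000, -1.000000); Gamma_sss = 0.000000, Gamma_sst = 0.000000, Gamma_stt = 0.000000, Gamma_tss = 0.000000, Gamma_tst = 0.000000, Gamma_ttt = 0.000000
  tau = 0.500000: gamma = (0.000000, -0.750000), gamma' = (1.000000, -1.000000); Gamma_sss = 0.000000, Gamma_sst = 0.000000, Gamma_stt = 0.000000, Gamma_tss = 0.000000, Gamma_tst = 0.000000, Gamma_ttt = 0.000000
  tau = 0.625000: gamma = (0.140625, -0.875000), gamma' = (1.250000, -1.000000); Gamma_sss = 0.000000, Gamma_sst = 0.000000, Gamma_stt = 0.000000, Gamma_tss = 0.000000, Gamma_tst = 0.000000, Gamma_ttt = 0.000000
  tau = 0.750000: gamma = (0.312500, -1.000000), gamma' = (1.500000, -1.000000); Gamma_sss = 0.000000, Gamma_sst = 0.000000, Gamma_stt = 0.000000, Gamma_tss = 0.000000, Gamma_tst = 0.000000, Gamma_ttt = 0.000000
  tau = 0.875000: gamma = (0.515625, -1.125000), gamma' = (1.750000, -1.000000); Gamma_sss = 0.000000, Gamma_sst = 0.000000, Gamma_stt = 0.000000, Gamma_tss = 0.000000, Gamma_tst = 0.000000, Gamma_ttt = 0.000000
  tau = 1.000000: gamma = (0.750000, -1.250000), gamma' = (2.000000, -1.000000); Gamma_sss = 0.000000, Gamma_sst = 0.000000, Gamma_stt = 0.000000, Gamma_tss = 0.000000, Gamma_tst = 0.000000, Gamma_ttt = 0.000000
step 0: V^s = 0.7500, V^t = 1.8750
step 1: k1 = (0.000000, 0.000000), k2 = (0.000000, 0.000000), k3 = (0.000000, 0.000000), k4 = (0.000000, 0.000000); V <- V + (h/6)(k1 + 2k2 + 2k3 + k4): V^s = 0.7500, V^t = 1.8750
step 2: k1 = (0.000000, 0.000000), k2 = (0.000000, 0.000000), k3 = (0.000000, 0.000000), k4 = (0.000000, 0.000000); V <- V + (h/6)(k1 + 2k2 + 2k3 + k4): V^s = 0.7500, V^t = 1.8750
step 3: k1 = (0.000000, 0.000000), k2 = (0.000000, 0.000000), k3 = (0.000000, 0.000000), k4 = (0.000000, 0.000000); V <- V + (h/6)(k1 + 2k2 + 2k3 + k4): V^s = 0.7500, V^t = 1.8750
step 4: k1 = (0.000000, 0.000000), k2 = (0.000000, 0.000000), k3 = (0.000000, 0.000000), k4 = (0.000000, 0.000000); V <- V + (h/6)(k1 + 2k2 + 2k3 + k4): V^s = 0.7500, V^t = 1.8750

Answer: V^s = 0.7500, V^t = 1.8750


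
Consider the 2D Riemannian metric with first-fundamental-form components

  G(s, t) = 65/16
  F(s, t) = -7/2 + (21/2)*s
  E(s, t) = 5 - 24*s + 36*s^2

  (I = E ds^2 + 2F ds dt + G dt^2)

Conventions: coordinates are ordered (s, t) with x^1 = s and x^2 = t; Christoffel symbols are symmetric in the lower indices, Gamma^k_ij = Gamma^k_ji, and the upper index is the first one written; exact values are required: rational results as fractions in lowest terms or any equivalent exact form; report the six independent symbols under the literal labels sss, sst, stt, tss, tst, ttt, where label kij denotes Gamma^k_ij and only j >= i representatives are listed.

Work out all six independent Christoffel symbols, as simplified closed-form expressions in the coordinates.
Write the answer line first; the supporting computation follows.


Answer: Gamma_sss = (192*s - 64)/(192*s^2 - 128*s + 43), Gamma_sst = 0, Gamma_stt = 0, Gamma_tss = 56/(192*s^2 - 128*s + 43), Gamma_tst = 0, Gamma_ttt = 0

E = 5 - 24*s + 36*s^2; F = -7/2 + (21/2)*s; G = 65/16
Gamma^k_ij = (1/2) g^{kl} (d_i g_jl + d_j g_il - d_l g_ij), with g^inv = (1/(EG-F^2)) [[G, -F], [-F, E]]
first partials: E_s = -24 + 72*s, E_t = 0, F_s = 21/2, F_t = 0, G_s = 0, G_t = 0
D = EG - F^2 = 129/16 - 24*s + 36*s^2
expanded: Gamma^s_ss = (G E_s - 2F F_s + F E_t)/(2D), Gamma^s_st = (G E_t - F G_s)/(2D), Gamma^s_tt = (2G F_t - G G_s - F G_t)/(2D), Gamma^t_ss = (2E F_s - E E_t - F E_s)/(2D), Gamma^t_st = (E G_s - F E_t)/(2D), Gamma^t_tt = (E G_t - 2F F_t + F G_s)/(2D); substitute and cancel common factors


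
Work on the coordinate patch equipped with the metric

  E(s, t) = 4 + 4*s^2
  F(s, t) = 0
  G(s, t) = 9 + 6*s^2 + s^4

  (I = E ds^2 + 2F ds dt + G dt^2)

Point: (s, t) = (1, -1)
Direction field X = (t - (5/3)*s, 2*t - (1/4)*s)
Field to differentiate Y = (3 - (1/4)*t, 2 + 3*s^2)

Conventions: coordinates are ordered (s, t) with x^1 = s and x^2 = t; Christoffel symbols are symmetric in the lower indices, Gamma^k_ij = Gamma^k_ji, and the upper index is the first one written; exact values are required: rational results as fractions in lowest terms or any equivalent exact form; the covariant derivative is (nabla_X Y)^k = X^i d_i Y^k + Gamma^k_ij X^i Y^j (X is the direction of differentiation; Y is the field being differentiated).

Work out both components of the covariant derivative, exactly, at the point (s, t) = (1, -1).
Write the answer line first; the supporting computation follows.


Answer: (nabla_X Y)^s = 359/48, (nabla_X Y)^t = -2527/96

E = 8, F = 0, G = 16 at the point
E_s = 8, E_t = 0, F_s = 0, F_t = 0, G_s = 16, G_t = 0
EG - F^2 = 128;  g^inv = (1/128) * [[16, 0], [0, 8]]
first-kind symbols [ij,l] = (1/2)(d_i g_jl + d_j g_il - d_l g_ij): [ss,s] = E_s/2 = 4, [ss,t] = F_s - E_t/2 = 0, [st,s] = E_t/2 = 0, [st,t] = G_s/2 = 8, [tt,s] = F_t - G_s/2 = -8, [tt,t] = G_t/2 = 0
Gamma^s_ij = (G*[ij,s] - F*[ij,t])/(EG - F^2), Gamma^t_ij = (E*[ij,t] - F*[ij,s])/(EG - F^2)
Gamma_sss = 1/2, Gamma_sst = 0, Gamma_stt = -1, Gamma_tss = 0, Gamma_tst = 1/2, Gamma_ttt = 0
X = (-8/3, -9/4), Y = (13/4, 5) at the point


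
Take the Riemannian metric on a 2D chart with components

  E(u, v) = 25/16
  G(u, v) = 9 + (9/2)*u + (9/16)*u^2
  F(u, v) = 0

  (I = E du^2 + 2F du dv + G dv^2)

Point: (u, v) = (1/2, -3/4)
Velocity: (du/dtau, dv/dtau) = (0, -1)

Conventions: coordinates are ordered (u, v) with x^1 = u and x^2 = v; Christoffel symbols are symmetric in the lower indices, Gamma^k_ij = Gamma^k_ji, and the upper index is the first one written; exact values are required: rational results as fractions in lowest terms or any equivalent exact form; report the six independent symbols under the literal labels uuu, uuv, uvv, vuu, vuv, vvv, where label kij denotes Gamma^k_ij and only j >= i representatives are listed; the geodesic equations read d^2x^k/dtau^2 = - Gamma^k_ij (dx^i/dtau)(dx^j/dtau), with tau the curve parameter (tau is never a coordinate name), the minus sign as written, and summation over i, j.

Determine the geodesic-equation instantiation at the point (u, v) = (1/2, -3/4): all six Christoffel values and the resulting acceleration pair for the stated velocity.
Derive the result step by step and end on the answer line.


E = 25/16, F = 0, G = 729/64 at the point
E_u = 0, E_v = 0, F_u = 0, F_v = 0, G_u = 81/16, G_v = 0
EG - F^2 = 18225/1024;  g^inv = (1024/18225) * [[729/64, 0], [0, 25/16]]
first-kind symbols [ij,l] = (1/2)(d_i g_jl + d_j g_il - d_l g_ij): [uu,u] = E_u/2 = 0, [uu,v] = F_u - E_v/2 = 0, [uv,u] = E_v/2 = 0, [uv,v] = G_u/2 = 81/32, [vv,u] = F_v - G_u/2 = -81/32, [vv,v] = G_v/2 = 0
Gamma^u_ij = (G*[ij,u] - F*[ij,v])/(EG - F^2), Gamma^v_ij = (E*[ij,v] - F*[ij,u])/(EG - F^2)
Gamma_uuu = 0, Gamma_uuv = 0, Gamma_uvv = -81/50, Gamma_vuu = 0, Gamma_vuv = 2/9, Gamma_vvv = 0
d^2u/dtau^2 = -(Gamma_uuu*(0)^2 + 2*Gamma_uuv*(0)*(-1) + Gamma_uvv*(-1)^2) = 81/50
d^2v/dtau^2 = -(Gamma_vuu*(0)^2 + 2*Gamma_vuv*(0)*(-1) + Gamma_vvv*(-1)^2) = 0

Answer: Gamma_uuu = 0, Gamma_uuv = 0, Gamma_uvv = -81/50, Gamma_vuu = 0, Gamma_vuv = 2/9, Gamma_vvv = 0; accelerations (d^2u/dtau^2, d^2v/dtau^2) = (81/50, 0)
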